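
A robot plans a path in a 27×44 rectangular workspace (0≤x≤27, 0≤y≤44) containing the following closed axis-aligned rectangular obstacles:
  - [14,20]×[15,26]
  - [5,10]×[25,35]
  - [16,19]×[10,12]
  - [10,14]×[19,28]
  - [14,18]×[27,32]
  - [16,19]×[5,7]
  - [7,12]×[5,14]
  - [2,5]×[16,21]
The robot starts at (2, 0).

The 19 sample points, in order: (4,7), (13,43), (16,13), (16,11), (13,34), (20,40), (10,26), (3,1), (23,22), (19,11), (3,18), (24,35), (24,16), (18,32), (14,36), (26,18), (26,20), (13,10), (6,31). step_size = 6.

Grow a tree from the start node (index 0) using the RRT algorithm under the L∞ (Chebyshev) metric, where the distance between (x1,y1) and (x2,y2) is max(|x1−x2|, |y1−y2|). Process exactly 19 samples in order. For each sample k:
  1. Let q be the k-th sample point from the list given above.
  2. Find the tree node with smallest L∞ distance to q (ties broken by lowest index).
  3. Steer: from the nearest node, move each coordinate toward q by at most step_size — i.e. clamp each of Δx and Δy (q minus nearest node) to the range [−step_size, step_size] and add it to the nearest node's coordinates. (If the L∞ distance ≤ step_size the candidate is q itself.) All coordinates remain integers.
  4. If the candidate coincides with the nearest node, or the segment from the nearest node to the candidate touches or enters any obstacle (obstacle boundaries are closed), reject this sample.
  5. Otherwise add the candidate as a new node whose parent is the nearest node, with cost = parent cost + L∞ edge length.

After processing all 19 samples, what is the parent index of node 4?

1. q=(4,7) nearest=0 d=7 new=(4,6) → add node 1 parent=0 cost=6
2. q=(13,43) nearest=1 d=37 new=(10,12) → blocked by [7,12]×[5,14], reject
3. q=(16,13) nearest=1 d=12 new=(10,12) → blocked by [7,12]×[5,14], reject
4. q=(16,11) nearest=1 d=12 new=(10,11) → blocked by [7,12]×[5,14], reject
5. q=(13,34) nearest=1 d=28 new=(10,12) → blocked by [7,12]×[5,14], reject
6. q=(20,40) nearest=1 d=34 new=(10,12) → blocked by [7,12]×[5,14], reject
7. q=(10,26) nearest=1 d=20 new=(10,12) → blocked by [7,12]×[5,14], reject
8. q=(3,1) nearest=0 d=1 new=(3,1) → add node 2 parent=0 cost=1
9. q=(23,22) nearest=1 d=19 new=(10,12) → blocked by [7,12]×[5,14], reject
10. q=(19,11) nearest=1 d=15 new=(10,11) → blocked by [7,12]×[5,14], reject
11. q=(3,18) nearest=1 d=12 new=(3,12) → add node 3 parent=1 cost=12
12. q=(24,35) nearest=3 d=23 new=(9,18) → add node 4 parent=3 cost=18
13. q=(24,16) nearest=4 d=15 new=(15,16) → blocked by [14,20]×[15,26], reject
14. q=(18,32) nearest=4 d=14 new=(15,24) → blocked by [14,20]×[15,26], reject
15. q=(14,36) nearest=4 d=18 new=(14,24) → blocked by [14,20]×[15,26], reject
16. q=(26,18) nearest=4 d=17 new=(15,18) → blocked by [14,20]×[15,26], reject
17. q=(26,20) nearest=4 d=17 new=(15,20) → blocked by [14,20]×[15,26], reject
18. q=(13,10) nearest=4 d=8 new=(13,12) → blocked by [7,12]×[5,14], reject
19. q=(6,31) nearest=4 d=13 new=(6,24) → add node 5 parent=4 cost=24

Parent of node 4: 3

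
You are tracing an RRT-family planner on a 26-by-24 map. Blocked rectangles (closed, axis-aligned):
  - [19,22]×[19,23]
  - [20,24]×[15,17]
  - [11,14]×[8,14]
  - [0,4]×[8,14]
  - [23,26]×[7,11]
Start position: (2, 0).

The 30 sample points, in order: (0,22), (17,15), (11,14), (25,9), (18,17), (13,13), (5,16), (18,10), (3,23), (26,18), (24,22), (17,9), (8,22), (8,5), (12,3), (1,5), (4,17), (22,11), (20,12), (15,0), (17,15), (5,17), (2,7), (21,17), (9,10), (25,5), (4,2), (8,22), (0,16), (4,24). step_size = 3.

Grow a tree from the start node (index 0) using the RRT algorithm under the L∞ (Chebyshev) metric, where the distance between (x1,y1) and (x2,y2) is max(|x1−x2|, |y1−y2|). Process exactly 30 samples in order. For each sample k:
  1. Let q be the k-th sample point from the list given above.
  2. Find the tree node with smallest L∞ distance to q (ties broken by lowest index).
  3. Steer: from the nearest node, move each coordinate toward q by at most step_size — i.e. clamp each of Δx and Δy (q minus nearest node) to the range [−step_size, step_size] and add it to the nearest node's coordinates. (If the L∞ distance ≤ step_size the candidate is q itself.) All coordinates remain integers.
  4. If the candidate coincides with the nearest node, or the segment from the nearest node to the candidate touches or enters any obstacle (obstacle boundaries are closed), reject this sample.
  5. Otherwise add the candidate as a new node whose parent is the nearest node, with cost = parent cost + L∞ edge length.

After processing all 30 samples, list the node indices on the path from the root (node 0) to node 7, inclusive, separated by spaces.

Path: 0 2 4 7

1. q=(0,22) nearest=0 d=22 new=(0,3) → add node 1 parent=0 cost=3
2. q=(17,15) nearest=0 d=15 new=(5,3) → add node 2 parent=0 cost=3
3. q=(11,14) nearest=1 d=11 new=(3,6) → add node 3 parent=1 cost=6
4. q=(25,9) nearest=2 d=20 new=(8,6) → add node 4 parent=2 cost=6
5. q=(18,17) nearest=4 d=11 new=(11,9) → blocked by [11,14]×[8,14], reject
6. q=(13,13) nearest=4 d=7 new=(11,9) → blocked by [11,14]×[8,14], reject
7. q=(5,16) nearest=3 d=10 new=(5,9) → add node 5 parent=3 cost=9
8. q=(18,10) nearest=4 d=10 new=(11,9) → blocked by [11,14]×[8,14], reject
9. q=(3,23) nearest=5 d=14 new=(3,12) → blocked by [0,4]×[8,14], reject
10. q=(26,18) nearest=4 d=18 new=(11,9) → blocked by [11,14]×[8,14], reject
11. q=(24,22) nearest=4 d=16 new=(11,9) → blocked by [11,14]×[8,14], reject
12. q=(17,9) nearest=4 d=9 new=(11,9) → blocked by [11,14]×[8,14], reject
13. q=(8,22) nearest=5 d=13 new=(8,12) → add node 6 parent=5 cost=12
14. q=(8,5) nearest=4 d=1 new=(8,5) → add node 7 parent=4 cost=7
15. q=(12,3) nearest=4 d=4 new=(11,3) → add node 8 parent=4 cost=9
16. q=(1,5) nearest=1 d=2 new=(1,5) → add node 9 parent=1 cost=5
17. q=(4,17) nearest=6 d=5 new=(5,15) → add node 10 parent=6 cost=15
18. q=(22,11) nearest=8 d=11 new=(14,6) → add node 11 parent=8 cost=12
19. q=(20,12) nearest=11 d=6 new=(17,9) → add node 12 parent=11 cost=15
20. q=(15,0) nearest=8 d=4 new=(14,0) → add node 13 parent=8 cost=12
21. q=(17,15) nearest=12 d=6 new=(17,12) → add node 14 parent=12 cost=18
22. q=(5,17) nearest=10 d=2 new=(5,17) → add node 15 parent=10 cost=17
23. q=(2,7) nearest=3 d=1 new=(2,7) → add node 16 parent=3 cost=7
24. q=(21,17) nearest=14 d=5 new=(20,15) → blocked by [20,24]×[15,17], reject
25. q=(9,10) nearest=6 d=2 new=(9,10) → add node 17 parent=6 cost=14
26. q=(25,5) nearest=12 d=8 new=(20,6) → add node 18 parent=12 cost=18
27. q=(4,2) nearest=2 d=1 new=(4,2) → add node 19 parent=2 cost=4
28. q=(8,22) nearest=15 d=5 new=(8,20) → add node 20 parent=15 cost=20
29. q=(0,16) nearest=10 d=5 new=(2,16) → add node 21 parent=10 cost=18
30. q=(4,24) nearest=20 d=4 new=(5,23) → add node 22 parent=20 cost=23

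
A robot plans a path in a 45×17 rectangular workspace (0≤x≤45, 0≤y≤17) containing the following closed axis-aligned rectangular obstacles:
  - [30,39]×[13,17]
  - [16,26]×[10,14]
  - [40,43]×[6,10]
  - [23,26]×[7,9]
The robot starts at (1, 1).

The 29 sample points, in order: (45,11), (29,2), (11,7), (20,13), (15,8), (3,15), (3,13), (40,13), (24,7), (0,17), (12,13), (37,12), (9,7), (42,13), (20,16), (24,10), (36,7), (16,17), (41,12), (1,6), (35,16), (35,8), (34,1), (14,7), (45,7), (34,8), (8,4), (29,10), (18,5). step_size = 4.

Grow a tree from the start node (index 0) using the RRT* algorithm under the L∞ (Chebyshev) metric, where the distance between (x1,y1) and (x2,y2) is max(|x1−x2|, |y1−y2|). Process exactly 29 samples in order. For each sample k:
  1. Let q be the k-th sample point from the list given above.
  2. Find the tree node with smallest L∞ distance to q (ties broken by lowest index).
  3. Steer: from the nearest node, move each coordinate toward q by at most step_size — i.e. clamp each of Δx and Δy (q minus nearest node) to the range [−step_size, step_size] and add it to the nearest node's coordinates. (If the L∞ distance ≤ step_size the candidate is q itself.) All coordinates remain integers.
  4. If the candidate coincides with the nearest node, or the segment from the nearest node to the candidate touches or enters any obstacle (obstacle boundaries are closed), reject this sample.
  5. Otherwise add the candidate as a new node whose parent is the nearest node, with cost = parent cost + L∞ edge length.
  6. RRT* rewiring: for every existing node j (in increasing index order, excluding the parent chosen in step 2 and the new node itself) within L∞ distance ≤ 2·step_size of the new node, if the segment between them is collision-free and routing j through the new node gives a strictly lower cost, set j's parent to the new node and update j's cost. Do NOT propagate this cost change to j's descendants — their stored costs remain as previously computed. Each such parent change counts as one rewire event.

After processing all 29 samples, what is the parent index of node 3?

Parent of node 3: 2

1. q=(45,11) nearest=0 d=44 new=(5,5) → add node 1 parent=0 cost=4
2. q=(29,2) nearest=1 d=24 new=(9,2) → add node 2 parent=1 cost=8
3. q=(11,7) nearest=2 d=5 new=(11,6) → add node 3 parent=2 cost=12
4. q=(20,13) nearest=3 d=9 new=(15,10) → add node 4 parent=3 cost=16
5. q=(15,8) nearest=4 d=2 new=(15,8) → add node 5 parent=4 cost=18
6. q=(3,15) nearest=3 d=9 new=(7,10) → add node 6 parent=3 cost=16
7. q=(3,13) nearest=6 d=4 new=(3,13) → add node 7 parent=6 cost=20
8. q=(40,13) nearest=4 d=25 new=(19,13) → blocked by [16,26]×[10,14], reject
9. q=(24,7) nearest=4 d=9 new=(19,7) → add node 8 parent=4 cost=20
10. q=(0,17) nearest=7 d=4 new=(0,17) → add node 9 parent=7 cost=24
11. q=(12,13) nearest=4 d=3 new=(12,13) → add node 10 parent=4 cost=19
12. q=(37,12) nearest=8 d=18 new=(23,11) → blocked by [16,26]×[10,14], reject
13. q=(9,7) nearest=3 d=2 new=(9,7) → add node 11 parent=3 cost=14
14. q=(42,13) nearest=8 d=23 new=(23,11) → blocked by [16,26]×[10,14], reject
15. q=(20,16) nearest=4 d=6 new=(19,14) → blocked by [16,26]×[10,14], reject
16. q=(24,10) nearest=8 d=5 new=(23,10) → blocked by [16,26]×[10,14], reject
17. q=(36,7) nearest=8 d=17 new=(23,7) → blocked by [23,26]×[7,9], reject
18. q=(16,17) nearest=10 d=4 new=(16,17) → add node 12 parent=10 cost=23
19. q=(41,12) nearest=8 d=22 new=(23,11) → blocked by [16,26]×[10,14], reject
20. q=(1,6) nearest=1 d=4 new=(1,6) → add node 13 parent=1 cost=8; rewire 6→13 (14<16); rewire 7→13 (15<20)
21. q=(35,16) nearest=8 d=16 new=(23,11) → blocked by [16,26]×[10,14], reject
22. q=(35,8) nearest=8 d=16 new=(23,8) → blocked by [23,26]×[7,9], reject
23. q=(34,1) nearest=8 d=15 new=(23,3) → add node 14 parent=8 cost=24
24. q=(14,7) nearest=5 d=1 new=(14,7) → add node 15 parent=5 cost=19
25. q=(45,7) nearest=14 d=22 new=(27,7) → add node 16 parent=14 cost=28
26. q=(34,8) nearest=16 d=7 new=(31,8) → add node 17 parent=16 cost=32
27. q=(8,4) nearest=2 d=2 new=(8,4) → add node 18 parent=2 cost=10; rewire 5→18 (17<18); rewire 11→18 (13<14); rewire 15→18 (16<19)
28. q=(29,10) nearest=17 d=2 new=(29,10) → add node 19 parent=17 cost=34
29. q=(18,5) nearest=8 d=2 new=(18,5) → add node 20 parent=8 cost=22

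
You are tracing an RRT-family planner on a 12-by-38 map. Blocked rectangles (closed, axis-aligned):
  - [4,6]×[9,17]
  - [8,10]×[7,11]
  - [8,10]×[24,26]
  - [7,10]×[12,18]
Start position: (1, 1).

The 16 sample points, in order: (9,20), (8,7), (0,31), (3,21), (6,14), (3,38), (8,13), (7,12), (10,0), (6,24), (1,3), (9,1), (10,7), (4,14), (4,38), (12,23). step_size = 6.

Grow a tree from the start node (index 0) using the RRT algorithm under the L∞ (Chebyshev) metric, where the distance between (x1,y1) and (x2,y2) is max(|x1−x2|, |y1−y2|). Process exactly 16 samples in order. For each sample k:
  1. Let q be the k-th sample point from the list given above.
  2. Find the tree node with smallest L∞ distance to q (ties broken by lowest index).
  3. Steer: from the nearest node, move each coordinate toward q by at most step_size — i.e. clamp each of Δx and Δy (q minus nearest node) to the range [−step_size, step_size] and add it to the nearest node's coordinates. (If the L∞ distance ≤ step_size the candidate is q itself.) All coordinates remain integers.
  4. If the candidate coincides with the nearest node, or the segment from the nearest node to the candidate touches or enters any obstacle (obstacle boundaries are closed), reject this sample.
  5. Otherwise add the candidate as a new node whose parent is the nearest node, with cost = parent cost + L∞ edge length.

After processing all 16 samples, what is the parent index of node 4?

Parent of node 4: 2

1. q=(9,20) nearest=0 d=19 new=(7,7) → add node 1 parent=0 cost=6
2. q=(8,7) nearest=1 d=1 new=(8,7) → blocked by [8,10]×[7,11], reject
3. q=(0,31) nearest=1 d=24 new=(1,13) → blocked by [4,6]×[9,17], reject
4. q=(3,21) nearest=1 d=14 new=(3,13) → blocked by [4,6]×[9,17], reject
5. q=(6,14) nearest=1 d=7 new=(6,13) → blocked by [4,6]×[9,17], reject
6. q=(3,38) nearest=1 d=31 new=(3,13) → blocked by [4,6]×[9,17], reject
7. q=(8,13) nearest=1 d=6 new=(8,13) → blocked by [7,10]×[12,18], reject
8. q=(7,12) nearest=1 d=5 new=(7,12) → blocked by [7,10]×[12,18], reject
9. q=(10,0) nearest=1 d=7 new=(10,1) → add node 2 parent=1 cost=12
10. q=(6,24) nearest=1 d=17 new=(6,13) → blocked by [4,6]×[9,17], reject
11. q=(1,3) nearest=0 d=2 new=(1,3) → add node 3 parent=0 cost=2
12. q=(9,1) nearest=2 d=1 new=(9,1) → add node 4 parent=2 cost=13
13. q=(10,7) nearest=1 d=3 new=(10,7) → blocked by [8,10]×[7,11], reject
14. q=(4,14) nearest=1 d=7 new=(4,13) → blocked by [4,6]×[9,17], reject
15. q=(4,38) nearest=1 d=31 new=(4,13) → blocked by [4,6]×[9,17], reject
16. q=(12,23) nearest=1 d=16 new=(12,13) → blocked by [8,10]×[7,11], reject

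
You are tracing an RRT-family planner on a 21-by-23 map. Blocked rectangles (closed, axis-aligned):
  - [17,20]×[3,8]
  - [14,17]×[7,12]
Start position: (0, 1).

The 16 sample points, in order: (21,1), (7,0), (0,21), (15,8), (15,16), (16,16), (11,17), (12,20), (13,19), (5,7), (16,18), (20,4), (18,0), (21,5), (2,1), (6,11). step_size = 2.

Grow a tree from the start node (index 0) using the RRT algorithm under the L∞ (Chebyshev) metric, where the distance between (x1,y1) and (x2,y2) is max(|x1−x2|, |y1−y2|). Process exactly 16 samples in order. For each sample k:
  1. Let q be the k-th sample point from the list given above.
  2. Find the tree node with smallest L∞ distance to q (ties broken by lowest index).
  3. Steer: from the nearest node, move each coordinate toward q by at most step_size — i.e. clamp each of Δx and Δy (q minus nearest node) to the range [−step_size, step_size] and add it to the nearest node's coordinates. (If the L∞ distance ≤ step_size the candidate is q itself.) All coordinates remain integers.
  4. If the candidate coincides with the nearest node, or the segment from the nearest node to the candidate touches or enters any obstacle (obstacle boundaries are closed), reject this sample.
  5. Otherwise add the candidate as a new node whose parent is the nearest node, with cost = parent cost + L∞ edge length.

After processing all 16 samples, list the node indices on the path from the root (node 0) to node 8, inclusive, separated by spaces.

Path: 0 1 2 4 5 6 7 8

1. q=(21,1) nearest=0 d=21 new=(2,1) → add node 1 parent=0 cost=2
2. q=(7,0) nearest=1 d=5 new=(4,0) → add node 2 parent=1 cost=4
3. q=(0,21) nearest=0 d=20 new=(0,3) → add node 3 parent=0 cost=2
4. q=(15,8) nearest=2 d=11 new=(6,2) → add node 4 parent=2 cost=6
5. q=(15,16) nearest=4 d=14 new=(8,4) → add node 5 parent=4 cost=8
6. q=(16,16) nearest=5 d=12 new=(10,6) → add node 6 parent=5 cost=10
7. q=(11,17) nearest=6 d=11 new=(11,8) → add node 7 parent=6 cost=12
8. q=(12,20) nearest=7 d=12 new=(12,10) → add node 8 parent=7 cost=14
9. q=(13,19) nearest=8 d=9 new=(13,12) → add node 9 parent=8 cost=16
10. q=(5,7) nearest=5 d=3 new=(6,6) → add node 10 parent=5 cost=10
11. q=(16,18) nearest=9 d=6 new=(15,14) → add node 11 parent=9 cost=18
12. q=(20,4) nearest=8 d=8 new=(14,8) → blocked by [14,17]×[7,12], reject
13. q=(18,0) nearest=6 d=8 new=(12,4) → add node 12 parent=6 cost=12
14. q=(21,5) nearest=9 d=8 new=(15,10) → blocked by [14,17]×[7,12], reject
15. q=(2,1) nearest=1 d=0 → coincident, reject
16. q=(6,11) nearest=6 d=5 new=(8,8) → add node 13 parent=6 cost=12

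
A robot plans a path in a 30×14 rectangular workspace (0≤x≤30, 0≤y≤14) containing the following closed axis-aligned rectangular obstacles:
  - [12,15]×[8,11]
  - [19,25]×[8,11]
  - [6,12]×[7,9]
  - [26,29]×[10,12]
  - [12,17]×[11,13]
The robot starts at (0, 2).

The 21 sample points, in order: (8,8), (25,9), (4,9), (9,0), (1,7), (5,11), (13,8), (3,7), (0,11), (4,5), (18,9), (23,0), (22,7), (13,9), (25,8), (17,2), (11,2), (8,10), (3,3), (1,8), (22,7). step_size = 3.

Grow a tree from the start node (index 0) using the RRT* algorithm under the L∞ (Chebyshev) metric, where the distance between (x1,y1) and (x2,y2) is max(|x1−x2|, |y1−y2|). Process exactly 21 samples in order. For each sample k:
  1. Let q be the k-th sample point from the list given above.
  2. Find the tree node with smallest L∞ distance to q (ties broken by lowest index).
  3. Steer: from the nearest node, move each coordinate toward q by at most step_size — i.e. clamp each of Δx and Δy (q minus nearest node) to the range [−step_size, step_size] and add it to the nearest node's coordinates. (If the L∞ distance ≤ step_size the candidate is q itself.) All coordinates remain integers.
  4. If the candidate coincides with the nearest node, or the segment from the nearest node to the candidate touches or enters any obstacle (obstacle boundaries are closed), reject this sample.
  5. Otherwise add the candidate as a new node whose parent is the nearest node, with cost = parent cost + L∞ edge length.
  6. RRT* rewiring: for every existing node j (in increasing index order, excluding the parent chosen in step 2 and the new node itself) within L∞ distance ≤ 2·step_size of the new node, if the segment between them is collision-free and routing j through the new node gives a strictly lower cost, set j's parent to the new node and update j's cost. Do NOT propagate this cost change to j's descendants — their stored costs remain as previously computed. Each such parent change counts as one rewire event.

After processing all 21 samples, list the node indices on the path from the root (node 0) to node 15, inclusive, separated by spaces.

Path: 0 1 2 5 15

1. q=(8,8) nearest=0 d=8 new=(3,5) → add node 1 parent=0 cost=3
2. q=(25,9) nearest=1 d=22 new=(6,8) → blocked by [6,12]×[7,9], reject
3. q=(4,9) nearest=1 d=4 new=(4,8) → add node 2 parent=1 cost=6
4. q=(9,0) nearest=1 d=6 new=(6,2) → add node 3 parent=1 cost=6
5. q=(1,7) nearest=1 d=2 new=(1,7) → add node 4 parent=1 cost=5
6. q=(5,11) nearest=2 d=3 new=(5,11) → add node 5 parent=2 cost=9
7. q=(13,8) nearest=3 d=7 new=(9,5) → add node 6 parent=3 cost=9
8. q=(3,7) nearest=2 d=1 new=(3,7) → add node 7 parent=2 cost=7
9. q=(0,11) nearest=2 d=4 new=(1,11) → add node 8 parent=2 cost=9
10. q=(4,5) nearest=1 d=1 new=(4,5) → add node 9 parent=1 cost=4; rewire 7→9 (6<7)
11. q=(18,9) nearest=6 d=9 new=(12,8) → blocked by [12,15]×[8,11], reject
12. q=(23,0) nearest=6 d=14 new=(12,2) → add node 10 parent=6 cost=12
13. q=(22,7) nearest=10 d=10 new=(15,5) → add node 11 parent=10 cost=15
14. q=(13,9) nearest=6 d=4 new=(12,8) → blocked by [12,15]×[8,11], reject
15. q=(25,8) nearest=11 d=10 new=(18,8) → add node 12 parent=11 cost=18
16. q=(17,2) nearest=11 d=3 new=(17,2) → add node 13 parent=11 cost=18
17. q=(11,2) nearest=10 d=1 new=(11,2) → add node 14 parent=10 cost=13
18. q=(8,10) nearest=5 d=3 new=(8,10) → add node 15 parent=5 cost=12
19. q=(3,3) nearest=1 d=2 new=(3,3) → add node 16 parent=1 cost=5
20. q=(1,8) nearest=4 d=1 new=(1,8) → add node 17 parent=4 cost=6
21. q=(22,7) nearest=12 d=4 new=(21,7) → add node 18 parent=12 cost=21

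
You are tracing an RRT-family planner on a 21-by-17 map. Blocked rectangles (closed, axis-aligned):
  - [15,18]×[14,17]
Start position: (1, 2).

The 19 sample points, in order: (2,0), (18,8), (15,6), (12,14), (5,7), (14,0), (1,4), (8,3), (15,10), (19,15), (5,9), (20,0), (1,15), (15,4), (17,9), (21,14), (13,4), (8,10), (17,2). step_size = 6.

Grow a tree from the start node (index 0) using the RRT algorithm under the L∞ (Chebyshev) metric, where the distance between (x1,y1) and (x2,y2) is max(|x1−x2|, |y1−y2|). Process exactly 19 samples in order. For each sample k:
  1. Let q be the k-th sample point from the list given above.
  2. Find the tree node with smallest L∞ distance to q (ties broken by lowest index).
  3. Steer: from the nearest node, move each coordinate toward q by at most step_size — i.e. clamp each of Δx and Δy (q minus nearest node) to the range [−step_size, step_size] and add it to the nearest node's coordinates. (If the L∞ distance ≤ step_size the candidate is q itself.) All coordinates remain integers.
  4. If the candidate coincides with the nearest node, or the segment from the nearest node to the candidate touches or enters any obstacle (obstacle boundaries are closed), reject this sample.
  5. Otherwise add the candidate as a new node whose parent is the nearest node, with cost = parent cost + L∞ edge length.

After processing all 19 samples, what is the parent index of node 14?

1. q=(2,0) nearest=0 d=2 new=(2,0) → add node 1 parent=0 cost=2
2. q=(18,8) nearest=1 d=16 new=(8,6) → add node 2 parent=1 cost=8
3. q=(15,6) nearest=2 d=7 new=(14,6) → add node 3 parent=2 cost=14
4. q=(12,14) nearest=2 d=8 new=(12,12) → add node 4 parent=2 cost=14
5. q=(5,7) nearest=2 d=3 new=(5,7) → add node 5 parent=2 cost=11
6. q=(14,0) nearest=2 d=6 new=(14,0) → add node 6 parent=2 cost=14
7. q=(1,4) nearest=0 d=2 new=(1,4) → add node 7 parent=0 cost=2
8. q=(8,3) nearest=2 d=3 new=(8,3) → add node 8 parent=2 cost=11
9. q=(15,10) nearest=4 d=3 new=(15,10) → add node 9 parent=4 cost=17
10. q=(19,15) nearest=9 d=5 new=(19,15) → add node 10 parent=9 cost=22
11. q=(5,9) nearest=5 d=2 new=(5,9) → add node 11 parent=5 cost=13
12. q=(20,0) nearest=3 d=6 new=(20,0) → add node 12 parent=3 cost=20
13. q=(1,15) nearest=11 d=6 new=(1,15) → add node 13 parent=11 cost=19
14. q=(15,4) nearest=3 d=2 new=(15,4) → add node 14 parent=3 cost=16
15. q=(17,9) nearest=9 d=2 new=(17,9) → add node 15 parent=9 cost=19
16. q=(21,14) nearest=10 d=2 new=(21,14) → add node 16 parent=10 cost=24
17. q=(13,4) nearest=3 d=2 new=(13,4) → add node 17 parent=3 cost=16
18. q=(8,10) nearest=5 d=3 new=(8,10) → add node 18 parent=5 cost=14
19. q=(17,2) nearest=14 d=2 new=(17,2) → add node 19 parent=14 cost=18

Parent of node 14: 3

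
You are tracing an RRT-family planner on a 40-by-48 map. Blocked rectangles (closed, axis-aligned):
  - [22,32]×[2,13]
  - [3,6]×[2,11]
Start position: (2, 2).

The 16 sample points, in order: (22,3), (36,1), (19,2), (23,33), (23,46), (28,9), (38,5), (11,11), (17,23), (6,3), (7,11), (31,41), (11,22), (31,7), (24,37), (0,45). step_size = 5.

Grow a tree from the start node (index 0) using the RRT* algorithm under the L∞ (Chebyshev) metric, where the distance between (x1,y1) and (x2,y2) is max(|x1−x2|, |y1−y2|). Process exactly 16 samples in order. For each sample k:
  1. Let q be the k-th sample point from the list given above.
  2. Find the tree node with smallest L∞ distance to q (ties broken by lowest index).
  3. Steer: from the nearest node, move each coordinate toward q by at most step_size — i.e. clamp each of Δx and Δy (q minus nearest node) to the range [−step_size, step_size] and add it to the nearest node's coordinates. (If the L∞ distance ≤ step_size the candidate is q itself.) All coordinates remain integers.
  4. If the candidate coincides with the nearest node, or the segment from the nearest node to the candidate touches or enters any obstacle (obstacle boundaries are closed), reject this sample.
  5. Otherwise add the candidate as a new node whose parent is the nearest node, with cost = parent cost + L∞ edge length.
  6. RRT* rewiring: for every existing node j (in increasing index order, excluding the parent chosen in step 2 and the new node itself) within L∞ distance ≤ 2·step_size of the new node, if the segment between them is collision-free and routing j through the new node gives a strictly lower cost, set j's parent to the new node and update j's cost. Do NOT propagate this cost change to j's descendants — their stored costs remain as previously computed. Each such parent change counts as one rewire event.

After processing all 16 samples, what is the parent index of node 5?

Parent of node 5: 4

1. q=(22,3) nearest=0 d=20 new=(7,3) → blocked by [3,6]×[2,11], reject
2. q=(36,1) nearest=0 d=34 new=(7,1) → add node 1 parent=0 cost=5
3. q=(19,2) nearest=1 d=12 new=(12,2) → add node 2 parent=1 cost=10
4. q=(23,33) nearest=0 d=31 new=(7,7) → blocked by [3,6]×[2,11], reject
5. q=(23,46) nearest=0 d=44 new=(7,7) → blocked by [3,6]×[2,11], reject
6. q=(28,9) nearest=2 d=16 new=(17,7) → add node 3 parent=2 cost=15
7. q=(38,5) nearest=3 d=21 new=(22,5) → blocked by [22,32]×[2,13], reject
8. q=(11,11) nearest=3 d=6 new=(12,11) → add node 4 parent=3 cost=20
9. q=(17,23) nearest=4 d=12 new=(17,16) → add node 5 parent=4 cost=25
10. q=(6,3) nearest=1 d=2 new=(6,3) → blocked by [3,6]×[2,11], reject
11. q=(7,11) nearest=4 d=5 new=(7,11) → add node 6 parent=4 cost=25
12. q=(31,41) nearest=5 d=25 new=(22,21) → add node 7 parent=5 cost=30
13. q=(11,22) nearest=5 d=6 new=(12,21) → add node 8 parent=5 cost=30
14. q=(31,7) nearest=3 d=14 new=(22,7) → blocked by [22,32]×[2,13], reject
15. q=(24,37) nearest=7 d=16 new=(24,26) → add node 9 parent=7 cost=35
16. q=(0,45) nearest=7 d=24 new=(17,26) → add node 10 parent=7 cost=35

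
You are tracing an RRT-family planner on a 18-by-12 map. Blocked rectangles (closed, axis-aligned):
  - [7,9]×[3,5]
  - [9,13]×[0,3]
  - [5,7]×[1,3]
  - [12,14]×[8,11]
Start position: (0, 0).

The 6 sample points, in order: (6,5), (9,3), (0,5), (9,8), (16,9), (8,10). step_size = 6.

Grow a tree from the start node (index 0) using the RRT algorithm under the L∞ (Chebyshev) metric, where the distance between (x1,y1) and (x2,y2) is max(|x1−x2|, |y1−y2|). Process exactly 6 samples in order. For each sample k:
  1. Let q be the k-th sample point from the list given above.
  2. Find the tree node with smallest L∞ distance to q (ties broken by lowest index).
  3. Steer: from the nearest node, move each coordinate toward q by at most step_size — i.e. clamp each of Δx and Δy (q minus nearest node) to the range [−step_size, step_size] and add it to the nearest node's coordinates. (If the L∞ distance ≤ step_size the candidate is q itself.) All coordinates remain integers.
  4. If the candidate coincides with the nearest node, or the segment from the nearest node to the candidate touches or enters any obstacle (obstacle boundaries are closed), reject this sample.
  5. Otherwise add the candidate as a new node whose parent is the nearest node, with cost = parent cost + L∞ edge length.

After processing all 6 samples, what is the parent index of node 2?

1. q=(6,5) nearest=0 d=6 new=(6,5) → add node 1 parent=0 cost=6
2. q=(9,3) nearest=1 d=3 new=(9,3) → blocked by [7,9]×[3,5], reject
3. q=(0,5) nearest=0 d=5 new=(0,5) → add node 2 parent=0 cost=5
4. q=(9,8) nearest=1 d=3 new=(9,8) → add node 3 parent=1 cost=9
5. q=(16,9) nearest=3 d=7 new=(15,9) → blocked by [12,14]×[8,11], reject
6. q=(8,10) nearest=3 d=2 new=(8,10) → add node 4 parent=3 cost=11

Parent of node 2: 0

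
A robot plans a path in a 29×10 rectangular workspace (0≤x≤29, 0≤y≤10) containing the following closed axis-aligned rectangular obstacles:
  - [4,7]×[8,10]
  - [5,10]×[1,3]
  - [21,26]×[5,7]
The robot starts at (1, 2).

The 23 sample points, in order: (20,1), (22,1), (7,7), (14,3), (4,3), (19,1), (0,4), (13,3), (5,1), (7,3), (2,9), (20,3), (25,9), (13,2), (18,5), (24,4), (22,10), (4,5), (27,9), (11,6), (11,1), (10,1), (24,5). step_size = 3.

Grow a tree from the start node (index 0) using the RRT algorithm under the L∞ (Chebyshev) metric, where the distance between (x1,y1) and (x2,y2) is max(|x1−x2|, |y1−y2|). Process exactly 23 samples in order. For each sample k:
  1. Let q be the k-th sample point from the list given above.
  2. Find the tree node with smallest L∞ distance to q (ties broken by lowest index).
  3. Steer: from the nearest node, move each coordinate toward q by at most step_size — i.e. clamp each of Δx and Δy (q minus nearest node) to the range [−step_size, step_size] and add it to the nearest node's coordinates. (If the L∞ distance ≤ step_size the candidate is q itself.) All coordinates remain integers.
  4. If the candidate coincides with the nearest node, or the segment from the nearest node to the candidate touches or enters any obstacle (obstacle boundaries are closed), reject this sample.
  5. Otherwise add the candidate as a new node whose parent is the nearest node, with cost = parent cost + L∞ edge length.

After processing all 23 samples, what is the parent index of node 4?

Parent of node 4: 0

1. q=(20,1) nearest=0 d=19 new=(4,1) → add node 1 parent=0 cost=3
2. q=(22,1) nearest=1 d=18 new=(7,1) → blocked by [5,10]×[1,3], reject
3. q=(7,7) nearest=0 d=6 new=(4,5) → add node 2 parent=0 cost=3
4. q=(14,3) nearest=1 d=10 new=(7,3) → blocked by [5,10]×[1,3], reject
5. q=(4,3) nearest=1 d=2 new=(4,3) → add node 3 parent=1 cost=5
6. q=(19,1) nearest=1 d=15 new=(7,1) → blocked by [5,10]×[1,3], reject
7. q=(0,4) nearest=0 d=2 new=(0,4) → add node 4 parent=0 cost=2
8. q=(13,3) nearest=1 d=9 new=(7,3) → blocked by [5,10]×[1,3], reject
9. q=(5,1) nearest=1 d=1 new=(5,1) → blocked by [5,10]×[1,3], reject
10. q=(7,3) nearest=1 d=3 new=(7,3) → blocked by [5,10]×[1,3], reject
11. q=(2,9) nearest=2 d=4 new=(2,8) → add node 5 parent=2 cost=6
12. q=(20,3) nearest=1 d=16 new=(7,3) → blocked by [5,10]×[1,3], reject
13. q=(25,9) nearest=1 d=21 new=(7,4) → blocked by [5,10]×[1,3], reject
14. q=(13,2) nearest=1 d=9 new=(7,2) → blocked by [5,10]×[1,3], reject
15. q=(18,5) nearest=1 d=14 new=(7,4) → blocked by [5,10]×[1,3], reject
16. q=(24,4) nearest=1 d=20 new=(7,4) → blocked by [5,10]×[1,3], reject
17. q=(22,10) nearest=1 d=18 new=(7,4) → blocked by [5,10]×[1,3], reject
18. q=(4,5) nearest=2 d=0 → coincident, reject
19. q=(27,9) nearest=1 d=23 new=(7,4) → blocked by [5,10]×[1,3], reject
20. q=(11,6) nearest=1 d=7 new=(7,4) → blocked by [5,10]×[1,3], reject
21. q=(11,1) nearest=1 d=7 new=(7,1) → blocked by [5,10]×[1,3], reject
22. q=(10,1) nearest=1 d=6 new=(7,1) → blocked by [5,10]×[1,3], reject
23. q=(24,5) nearest=1 d=20 new=(7,4) → blocked by [5,10]×[1,3], reject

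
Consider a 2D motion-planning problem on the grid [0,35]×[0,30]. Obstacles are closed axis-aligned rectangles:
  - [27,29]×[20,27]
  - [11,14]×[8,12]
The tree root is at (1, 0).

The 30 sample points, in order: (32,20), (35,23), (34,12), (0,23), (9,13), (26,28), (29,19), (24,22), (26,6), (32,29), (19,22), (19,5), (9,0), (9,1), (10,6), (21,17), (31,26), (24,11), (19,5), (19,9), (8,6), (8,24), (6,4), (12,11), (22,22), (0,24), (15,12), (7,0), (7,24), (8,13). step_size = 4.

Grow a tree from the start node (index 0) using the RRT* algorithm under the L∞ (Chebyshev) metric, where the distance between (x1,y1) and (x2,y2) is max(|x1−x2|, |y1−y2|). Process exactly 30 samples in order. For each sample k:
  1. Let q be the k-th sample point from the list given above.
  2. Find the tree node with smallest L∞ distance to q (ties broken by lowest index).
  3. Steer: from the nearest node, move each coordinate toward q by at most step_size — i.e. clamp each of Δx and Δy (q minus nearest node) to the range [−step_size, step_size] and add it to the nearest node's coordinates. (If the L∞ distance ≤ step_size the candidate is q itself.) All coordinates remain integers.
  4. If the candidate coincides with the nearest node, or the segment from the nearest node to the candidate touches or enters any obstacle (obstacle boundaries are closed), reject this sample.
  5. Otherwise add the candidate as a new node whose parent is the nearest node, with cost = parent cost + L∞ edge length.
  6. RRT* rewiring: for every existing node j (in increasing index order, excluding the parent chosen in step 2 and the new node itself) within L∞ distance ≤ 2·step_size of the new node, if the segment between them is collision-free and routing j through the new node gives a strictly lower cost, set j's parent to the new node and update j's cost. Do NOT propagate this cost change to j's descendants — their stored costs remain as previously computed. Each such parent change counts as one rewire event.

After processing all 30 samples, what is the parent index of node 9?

1. q=(32,20) nearest=0 d=31 new=(5,4) → add node 1 parent=0 cost=4
2. q=(35,23) nearest=1 d=30 new=(9,8) → add node 2 parent=1 cost=8
3. q=(34,12) nearest=2 d=25 new=(13,12) → blocked by [11,14]×[8,12], reject
4. q=(0,23) nearest=2 d=15 new=(5,12) → add node 3 parent=2 cost=12
5. q=(9,13) nearest=3 d=4 new=(9,13) → add node 4 parent=3 cost=16
6. q=(26,28) nearest=4 d=17 new=(13,17) → add node 5 parent=4 cost=20
7. q=(29,19) nearest=5 d=16 new=(17,19) → add node 6 parent=5 cost=24
8. q=(24,22) nearest=6 d=7 new=(21,22) → add node 7 parent=6 cost=28
9. q=(26,6) nearest=5 d=13 new=(17,13) → add node 8 parent=5 cost=24
10. q=(32,29) nearest=7 d=11 new=(25,26) → add node 9 parent=7 cost=32
11. q=(19,22) nearest=7 d=2 new=(19,22) → add node 10 parent=7 cost=30
12. q=(19,5) nearest=8 d=8 new=(19,9) → add node 11 parent=8 cost=28
13. q=(9,0) nearest=1 d=4 new=(9,0) → add node 12 parent=1 cost=8
14. q=(9,1) nearest=12 d=1 new=(9,1) → add node 13 parent=12 cost=9
15. q=(10,6) nearest=2 d=2 new=(10,6) → add node 14 parent=2 cost=10
16. q=(21,17) nearest=6 d=4 new=(21,17) → add node 15 parent=6 cost=28
17. q=(31,26) nearest=9 d=6 new=(29,26) → blocked by [27,29]×[20,27], reject
18. q=(24,11) nearest=11 d=5 new=(23,11) → add node 16 parent=11 cost=32
19. q=(19,5) nearest=11 d=4 new=(19,5) → add node 17 parent=11 cost=32
20. q=(19,9) nearest=11 d=0 → coincident, reject
21. q=(8,6) nearest=2 d=2 new=(8,6) → add node 18 parent=2 cost=10
22. q=(8,24) nearest=5 d=7 new=(9,21) → add node 19 parent=5 cost=24
23. q=(6,4) nearest=1 d=1 new=(6,4) → add node 20 parent=1 cost=5; rewire 13→20 (8<9); rewire 14→20 (9<10); rewire 18→20 (7<10)
24. q=(12,11) nearest=2 d=3 new=(12,11) → blocked by [11,14]×[8,12], reject
25. q=(22,22) nearest=7 d=1 new=(22,22) → add node 21 parent=7 cost=29
26. q=(0,24) nearest=19 d=9 new=(5,24) → add node 22 parent=19 cost=28
27. q=(15,12) nearest=8 d=2 new=(15,12) → add node 23 parent=8 cost=26
28. q=(7,0) nearest=12 d=2 new=(7,0) → add node 24 parent=12 cost=10
29. q=(7,24) nearest=22 d=2 new=(7,24) → add node 25 parent=22 cost=30
30. q=(8,13) nearest=4 d=1 new=(8,13) → add node 26 parent=4 cost=17; rewire 23→26 (24<26)

Parent of node 9: 7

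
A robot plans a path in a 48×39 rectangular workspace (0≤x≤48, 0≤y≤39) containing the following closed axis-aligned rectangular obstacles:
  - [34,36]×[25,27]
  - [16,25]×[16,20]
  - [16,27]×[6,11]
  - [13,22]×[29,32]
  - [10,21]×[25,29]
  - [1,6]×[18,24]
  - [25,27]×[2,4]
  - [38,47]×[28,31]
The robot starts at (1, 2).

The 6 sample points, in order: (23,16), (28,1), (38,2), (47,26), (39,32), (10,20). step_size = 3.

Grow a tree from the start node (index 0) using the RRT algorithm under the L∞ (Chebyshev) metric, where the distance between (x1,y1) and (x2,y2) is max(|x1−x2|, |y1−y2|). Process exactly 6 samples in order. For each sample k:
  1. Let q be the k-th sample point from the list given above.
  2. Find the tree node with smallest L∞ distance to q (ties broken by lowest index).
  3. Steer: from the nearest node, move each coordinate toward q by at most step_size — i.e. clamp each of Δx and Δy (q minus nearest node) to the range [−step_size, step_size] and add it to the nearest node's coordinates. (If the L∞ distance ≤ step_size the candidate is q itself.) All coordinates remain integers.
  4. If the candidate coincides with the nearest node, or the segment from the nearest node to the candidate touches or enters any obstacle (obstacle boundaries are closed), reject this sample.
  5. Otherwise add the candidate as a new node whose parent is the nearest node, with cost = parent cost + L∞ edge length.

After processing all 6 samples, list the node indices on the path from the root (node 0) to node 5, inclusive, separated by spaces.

1. q=(23,16) nearest=0 d=22 new=(4,5) → add node 1 parent=0 cost=3
2. q=(28,1) nearest=1 d=24 new=(7,2) → add node 2 parent=1 cost=6
3. q=(38,2) nearest=2 d=31 new=(10,2) → add node 3 parent=2 cost=9
4. q=(47,26) nearest=3 d=37 new=(13,5) → add node 4 parent=3 cost=12
5. q=(39,32) nearest=4 d=27 new=(16,8) → blocked by [16,27]×[6,11], reject
6. q=(10,20) nearest=1 d=15 new=(7,8) → add node 5 parent=1 cost=6

Path: 0 1 5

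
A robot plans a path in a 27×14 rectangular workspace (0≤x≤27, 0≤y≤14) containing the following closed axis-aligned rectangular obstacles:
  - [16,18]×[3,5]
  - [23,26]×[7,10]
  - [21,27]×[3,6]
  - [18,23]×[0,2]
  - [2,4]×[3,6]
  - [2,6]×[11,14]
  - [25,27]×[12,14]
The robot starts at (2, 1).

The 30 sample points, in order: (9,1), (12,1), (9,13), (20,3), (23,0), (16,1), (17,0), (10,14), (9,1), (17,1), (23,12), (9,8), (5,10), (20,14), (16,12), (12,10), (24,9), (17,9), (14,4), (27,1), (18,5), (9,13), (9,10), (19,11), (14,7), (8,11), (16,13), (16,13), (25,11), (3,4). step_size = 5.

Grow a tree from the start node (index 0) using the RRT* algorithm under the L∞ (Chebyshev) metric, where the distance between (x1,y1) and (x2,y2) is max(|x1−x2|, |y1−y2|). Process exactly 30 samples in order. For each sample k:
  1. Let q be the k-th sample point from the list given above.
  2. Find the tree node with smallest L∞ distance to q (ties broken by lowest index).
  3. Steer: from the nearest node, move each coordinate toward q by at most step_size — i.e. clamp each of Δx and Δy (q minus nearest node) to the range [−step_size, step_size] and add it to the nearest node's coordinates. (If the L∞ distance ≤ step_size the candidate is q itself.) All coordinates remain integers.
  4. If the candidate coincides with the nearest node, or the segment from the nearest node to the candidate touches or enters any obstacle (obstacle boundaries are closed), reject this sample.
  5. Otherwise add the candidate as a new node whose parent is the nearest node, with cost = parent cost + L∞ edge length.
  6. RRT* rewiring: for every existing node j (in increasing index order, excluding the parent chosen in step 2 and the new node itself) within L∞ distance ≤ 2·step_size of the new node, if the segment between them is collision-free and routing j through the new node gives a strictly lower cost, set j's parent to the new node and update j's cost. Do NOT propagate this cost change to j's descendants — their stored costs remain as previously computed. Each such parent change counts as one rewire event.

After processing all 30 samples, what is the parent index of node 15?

1. q=(9,1) nearest=0 d=7 new=(7,1) → add node 1 parent=0 cost=5
2. q=(12,1) nearest=1 d=5 new=(12,1) → add node 2 parent=1 cost=10
3. q=(9,13) nearest=0 d=12 new=(7,6) → blocked by [2,4]×[3,6], reject
4. q=(20,3) nearest=2 d=8 new=(17,3) → blocked by [16,18]×[3,5], reject
5. q=(23,0) nearest=2 d=11 new=(17,0) → add node 3 parent=2 cost=15
6. q=(16,1) nearest=3 d=1 new=(16,1) → add node 4 parent=3 cost=16
7. q=(17,0) nearest=3 d=0 → coincident, reject
8. q=(10,14) nearest=0 d=13 new=(7,6) → blocked by [2,4]×[3,6], reject
9. q=(9,1) nearest=1 d=2 new=(9,1) → add node 5 parent=1 cost=7; rewire 4→5 (14<16)
10. q=(17,1) nearest=3 d=1 new=(17,1) → add node 6 parent=3 cost=16
11. q=(23,12) nearest=2 d=11 new=(17,6) → blocked by [16,18]×[3,5], reject
12. q=(9,8) nearest=0 d=7 new=(7,6) → blocked by [2,4]×[3,6], reject
13. q=(5,10) nearest=0 d=9 new=(5,6) → blocked by [2,4]×[3,6], reject
14. q=(20,14) nearest=1 d=13 new=(12,6) → add node 7 parent=1 cost=10; rewire 6→7 (15<16)
15. q=(16,12) nearest=7 d=6 new=(16,11) → add node 8 parent=7 cost=15
16. q=(12,10) nearest=7 d=4 new=(12,10) → add node 9 parent=7 cost=14
17. q=(24,9) nearest=4 d=8 new=(21,6) → blocked by [16,18]×[3,5], reject
18. q=(17,9) nearest=8 d=2 new=(17,9) → add node 10 parent=8 cost=17
19. q=(14,4) nearest=7 d=2 new=(14,4) → add node 11 parent=7 cost=12
20. q=(27,1) nearest=3 d=10 new=(22,1) → blocked by [18,23]×[0,2], reject
21. q=(18,5) nearest=4 d=4 new=(18,5) → blocked by [16,18]×[3,5], reject
22. q=(9,13) nearest=9 d=3 new=(9,13) → add node 12 parent=9 cost=17
23. q=(9,10) nearest=9 d=3 new=(9,10) → add node 13 parent=9 cost=17
24. q=(19,11) nearest=10 d=2 new=(19,11) → add node 14 parent=10 cost=19
25. q=(14,7) nearest=7 d=2 new=(14,7) → add node 15 parent=7 cost=12; rewire 10→15 (15<17); rewire 14→15 (17<19)
26. q=(8,11) nearest=13 d=1 new=(8,11) → add node 16 parent=13 cost=18
27. q=(16,13) nearest=8 d=2 new=(16,13) → add node 17 parent=8 cost=17
28. q=(16,13) nearest=17 d=0 → coincident, reject
29. q=(25,11) nearest=14 d=6 new=(24,11) → add node 18 parent=14 cost=22
30. q=(3,4) nearest=0 d=3 new=(3,4) → blocked by [2,4]×[3,6], reject

Parent of node 15: 7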